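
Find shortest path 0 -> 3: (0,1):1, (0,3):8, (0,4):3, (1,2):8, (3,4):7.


Dijkstra from 0:
Distances: {0: 0, 1: 1, 2: 9, 3: 8, 4: 3}
Shortest distance to 3 = 8, path = [0, 3]


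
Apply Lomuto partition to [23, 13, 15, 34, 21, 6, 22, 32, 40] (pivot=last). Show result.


Elements <= 40 go left of pivot.
Result: [23, 13, 15, 34, 21, 6, 22, 32, 40], pivot at index 8


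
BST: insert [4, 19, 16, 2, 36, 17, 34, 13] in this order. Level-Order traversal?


Root = 4; build tree by BST insertion.
Level-Order traversal: [4, 2, 19, 16, 36, 13, 17, 34]


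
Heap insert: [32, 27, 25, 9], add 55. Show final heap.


Append 55: [32, 27, 25, 9, 55]
Bubble up: swap idx 4(55) with idx 1(27); swap idx 1(55) with idx 0(32)
Result: [55, 32, 25, 9, 27]


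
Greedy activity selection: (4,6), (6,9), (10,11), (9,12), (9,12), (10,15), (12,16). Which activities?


Greedy: pick earliest-ending, then skip overlaps.
Selected (4 activities): [(4, 6), (6, 9), (10, 11), (12, 16)]


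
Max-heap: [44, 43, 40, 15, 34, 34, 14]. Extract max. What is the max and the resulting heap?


Max = 44
Replace root with last, heapify down
Resulting heap: [43, 34, 40, 15, 14, 34]


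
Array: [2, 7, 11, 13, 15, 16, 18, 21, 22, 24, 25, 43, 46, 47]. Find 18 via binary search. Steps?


Search for 18:
[0,13] mid=6 arr[6]=18
Total: 1 comparisons


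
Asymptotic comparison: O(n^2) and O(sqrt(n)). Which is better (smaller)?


sublinear grows slower than quadratic
O(sqrt(n)) is asymptotically smaller; O(n^2) grows faster


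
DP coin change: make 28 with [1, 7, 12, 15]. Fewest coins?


dp[0]=0; dp[i]=1+min(dp[i-c] for c in coins)
...dp[23]=3, dp[24]=2, dp[25]=3, dp[26]=3, dp[27]=2, dp[28]=3
Minimum coins for 28 = 3


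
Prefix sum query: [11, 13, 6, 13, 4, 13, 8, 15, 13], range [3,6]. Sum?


Prefix sums: [0, 11, 24, 30, 43, 47, 60, 68, 83, 96]
Sum[3..6] = prefix[7] - prefix[3] = 68 - 30 = 38


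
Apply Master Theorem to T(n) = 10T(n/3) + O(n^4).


a=10, b=3, c=4. log_3(10)=2.096 < c=4. Case 3: O(n^c) = O(n^4)
Complexity: O(n^4)


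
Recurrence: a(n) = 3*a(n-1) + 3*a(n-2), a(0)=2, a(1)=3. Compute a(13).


Build bottom-up:
...a(11)=2326239, a(12)=8819442, a(13)=3*8819442+3*2326239=33437043


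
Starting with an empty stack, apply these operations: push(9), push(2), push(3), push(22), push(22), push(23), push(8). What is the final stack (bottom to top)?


push(9) -> [9]
push(2) -> [9, 2]
push(3) -> [9, 2, 3]
push(22) -> [9, 2, 3, 22]
push(22) -> [9, 2, 3, 22, 22]
push(23) -> [9, 2, 3, 22, 22, 23]
push(8) -> [9, 2, 3, 22, 22, 23, 8]
Final stack (bottom to top): [9, 2, 3, 22, 22, 23, 8]


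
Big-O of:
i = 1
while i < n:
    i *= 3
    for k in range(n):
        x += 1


Per nesting level: O(log n) * O(n) = O(n log n)
Complexity: O(n log n)


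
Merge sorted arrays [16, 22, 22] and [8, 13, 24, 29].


Compare heads, take smaller each step.
Merged: [8, 13, 16, 22, 22, 24, 29]


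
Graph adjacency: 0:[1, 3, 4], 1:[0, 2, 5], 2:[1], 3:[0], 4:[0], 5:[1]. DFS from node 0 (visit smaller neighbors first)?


DFS stack-based: start with [0]
Visit order: [0, 1, 2, 5, 3, 4]


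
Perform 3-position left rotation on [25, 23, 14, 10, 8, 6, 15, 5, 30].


Left rotate by 3: [10, 8, 6, 15, 5, 30, 25, 23, 14]


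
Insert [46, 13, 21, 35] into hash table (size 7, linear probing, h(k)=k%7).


Insertions: 46->slot 4; 13->slot 6; 21->slot 0; 35->slot 1
Table: [21, 35, None, None, 46, None, 13]


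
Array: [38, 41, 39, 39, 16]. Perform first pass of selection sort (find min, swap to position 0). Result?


After one pass: [16, 41, 39, 39, 38]


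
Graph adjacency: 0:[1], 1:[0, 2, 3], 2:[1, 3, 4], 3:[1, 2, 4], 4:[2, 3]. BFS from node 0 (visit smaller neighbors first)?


BFS queue: start with [0]
Visit order: [0, 1, 2, 3, 4]


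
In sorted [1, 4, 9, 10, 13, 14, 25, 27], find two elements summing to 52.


Two pointers: lo=0, hi=7
Found pair: (25, 27) summing to 52


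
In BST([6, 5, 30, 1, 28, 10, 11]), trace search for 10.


BST root = 6
Search for 10: compare at each node
Path: [6, 30, 28, 10]


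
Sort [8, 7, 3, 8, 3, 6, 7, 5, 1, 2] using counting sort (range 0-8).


Count array: [0, 1, 1, 2, 0, 1, 1, 2, 2]
Reconstruct: [1, 2, 3, 3, 5, 6, 7, 7, 8, 8]


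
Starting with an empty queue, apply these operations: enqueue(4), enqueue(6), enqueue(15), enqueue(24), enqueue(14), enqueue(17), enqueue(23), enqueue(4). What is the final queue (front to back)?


enqueue(4) -> [4]
enqueue(6) -> [4, 6]
enqueue(15) -> [4, 6, 15]
enqueue(24) -> [4, 6, 15, 24]
enqueue(14) -> [4, 6, 15, 24, 14]
enqueue(17) -> [4, 6, 15, 24, 14, 17]
enqueue(23) -> [4, 6, 15, 24, 14, 17, 23]
enqueue(4) -> [4, 6, 15, 24, 14, 17, 23, 4]
Final queue (front to back): [4, 6, 15, 24, 14, 17, 23, 4]


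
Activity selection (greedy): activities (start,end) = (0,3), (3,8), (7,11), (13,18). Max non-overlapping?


Greedy: pick earliest-ending, then skip overlaps.
Selected (3 activities): [(0, 3), (3, 8), (13, 18)]


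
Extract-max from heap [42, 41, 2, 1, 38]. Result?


Max = 42
Replace root with last, heapify down
Resulting heap: [41, 38, 2, 1]


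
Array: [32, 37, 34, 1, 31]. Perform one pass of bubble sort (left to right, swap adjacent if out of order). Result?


After one pass: [32, 34, 1, 31, 37]


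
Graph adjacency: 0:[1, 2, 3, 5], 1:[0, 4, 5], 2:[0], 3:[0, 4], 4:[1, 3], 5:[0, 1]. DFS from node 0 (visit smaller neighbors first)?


DFS stack-based: start with [0]
Visit order: [0, 1, 4, 3, 5, 2]


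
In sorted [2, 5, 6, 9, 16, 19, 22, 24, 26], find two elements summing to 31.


Two pointers: lo=0, hi=8
Found pair: (5, 26) summing to 31


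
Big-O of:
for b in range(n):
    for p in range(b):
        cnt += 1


Per nesting level: O(n) * O(n) [triangular over b] = O(n^2)
Complexity: O(n^2)


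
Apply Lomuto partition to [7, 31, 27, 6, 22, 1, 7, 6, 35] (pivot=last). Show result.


Elements <= 35 go left of pivot.
Result: [7, 31, 27, 6, 22, 1, 7, 6, 35], pivot at index 8


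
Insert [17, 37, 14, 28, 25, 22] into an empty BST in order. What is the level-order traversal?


Root = 17; build tree by BST insertion.
Level-Order traversal: [17, 14, 37, 28, 25, 22]


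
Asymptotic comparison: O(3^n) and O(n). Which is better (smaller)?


linear grows slower than exponential (base 3)
O(n) is asymptotically smaller; O(3^n) grows faster


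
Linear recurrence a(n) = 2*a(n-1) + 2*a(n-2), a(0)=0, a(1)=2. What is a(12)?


Build bottom-up:
...a(10)=13376, a(11)=36544, a(12)=2*36544+2*13376=99840


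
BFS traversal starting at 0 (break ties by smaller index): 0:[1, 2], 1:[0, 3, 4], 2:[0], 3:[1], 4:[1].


BFS queue: start with [0]
Visit order: [0, 1, 2, 3, 4]


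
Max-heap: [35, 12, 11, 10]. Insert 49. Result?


Append 49: [35, 12, 11, 10, 49]
Bubble up: swap idx 4(49) with idx 1(12); swap idx 1(49) with idx 0(35)
Result: [49, 35, 11, 10, 12]


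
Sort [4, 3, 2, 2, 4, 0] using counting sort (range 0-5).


Count array: [1, 0, 2, 1, 2, 0]
Reconstruct: [0, 2, 2, 3, 4, 4]


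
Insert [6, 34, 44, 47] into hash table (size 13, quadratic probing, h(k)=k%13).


Insertions: 6->slot 6; 34->slot 8; 44->slot 5; 47->slot 9
Table: [None, None, None, None, None, 44, 6, None, 34, 47, None, None, None]


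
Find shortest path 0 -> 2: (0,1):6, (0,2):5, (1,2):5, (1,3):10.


Dijkstra from 0:
Distances: {0: 0, 1: 6, 2: 5, 3: 16}
Shortest distance to 2 = 5, path = [0, 2]


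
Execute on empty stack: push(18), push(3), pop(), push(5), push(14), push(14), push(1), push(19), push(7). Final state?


push(18) -> [18]
push(3) -> [18, 3]
pop() returns 3 -> [18]
push(5) -> [18, 5]
push(14) -> [18, 5, 14]
push(14) -> [18, 5, 14, 14]
push(1) -> [18, 5, 14, 14, 1]
push(19) -> [18, 5, 14, 14, 1, 19]
push(7) -> [18, 5, 14, 14, 1, 19, 7]
Final stack (bottom to top): [18, 5, 14, 14, 1, 19, 7]


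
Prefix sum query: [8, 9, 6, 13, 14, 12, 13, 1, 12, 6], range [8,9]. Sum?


Prefix sums: [0, 8, 17, 23, 36, 50, 62, 75, 76, 88, 94]
Sum[8..9] = prefix[10] - prefix[8] = 94 - 76 = 18


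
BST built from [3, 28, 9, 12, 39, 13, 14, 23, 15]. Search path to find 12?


BST root = 3
Search for 12: compare at each node
Path: [3, 28, 9, 12]


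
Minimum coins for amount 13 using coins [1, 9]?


dp[0]=0; dp[i]=1+min(dp[i-c] for c in coins)
...dp[8]=8, dp[9]=1, dp[10]=2, dp[11]=3, dp[12]=4, dp[13]=5
Minimum coins for 13 = 5


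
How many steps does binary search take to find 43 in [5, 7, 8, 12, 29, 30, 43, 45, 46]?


Search for 43:
[0,8] mid=4 arr[4]=29
[5,8] mid=6 arr[6]=43
Total: 2 comparisons


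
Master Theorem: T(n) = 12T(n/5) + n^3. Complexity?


a=12, b=5, c=3. log_5(12)=1.544 < c=3. Case 3: O(n^c) = O(n^3)
Complexity: O(n^3)


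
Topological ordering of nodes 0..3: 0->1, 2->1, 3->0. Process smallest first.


Kahn's algorithm, process smallest node first
Order: [2, 3, 0, 1]


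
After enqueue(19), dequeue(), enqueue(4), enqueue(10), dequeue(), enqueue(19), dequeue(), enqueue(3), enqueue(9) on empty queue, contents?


enqueue(19) -> [19]
dequeue() returns 19 -> []
enqueue(4) -> [4]
enqueue(10) -> [4, 10]
dequeue() returns 4 -> [10]
enqueue(19) -> [10, 19]
dequeue() returns 10 -> [19]
enqueue(3) -> [19, 3]
enqueue(9) -> [19, 3, 9]
Final queue (front to back): [19, 3, 9]


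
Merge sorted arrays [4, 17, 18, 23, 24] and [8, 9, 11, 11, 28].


Compare heads, take smaller each step.
Merged: [4, 8, 9, 11, 11, 17, 18, 23, 24, 28]


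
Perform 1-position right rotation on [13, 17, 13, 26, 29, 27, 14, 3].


Right rotate by 1: [3, 13, 17, 13, 26, 29, 27, 14]


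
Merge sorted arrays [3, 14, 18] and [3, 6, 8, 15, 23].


Compare heads, take smaller each step.
Merged: [3, 3, 6, 8, 14, 15, 18, 23]


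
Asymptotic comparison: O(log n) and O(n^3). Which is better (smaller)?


logarithmic grows slower than cubic
O(log n) is asymptotically smaller; O(n^3) grows faster


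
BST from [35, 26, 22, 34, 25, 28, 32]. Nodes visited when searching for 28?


BST root = 35
Search for 28: compare at each node
Path: [35, 26, 34, 28]


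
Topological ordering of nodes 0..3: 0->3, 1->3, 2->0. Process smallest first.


Kahn's algorithm, process smallest node first
Order: [1, 2, 0, 3]


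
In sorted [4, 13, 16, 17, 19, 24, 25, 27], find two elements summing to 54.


Two pointers: lo=0, hi=7
No pair sums to 54


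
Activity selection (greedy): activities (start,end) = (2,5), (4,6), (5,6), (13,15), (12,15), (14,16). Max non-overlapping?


Greedy: pick earliest-ending, then skip overlaps.
Selected (3 activities): [(2, 5), (5, 6), (13, 15)]


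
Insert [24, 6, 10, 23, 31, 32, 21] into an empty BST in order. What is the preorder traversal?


Root = 24; build tree by BST insertion.
Preorder traversal: [24, 6, 10, 23, 21, 31, 32]


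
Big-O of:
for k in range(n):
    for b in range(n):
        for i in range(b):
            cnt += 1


Per nesting level: O(n) * O(n) * O(n) [triangular over b] = O(n^3)
Complexity: O(n^3)


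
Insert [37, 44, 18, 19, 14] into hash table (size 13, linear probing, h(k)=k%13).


Insertions: 37->slot 11; 44->slot 5; 18->slot 6; 19->slot 7; 14->slot 1
Table: [None, 14, None, None, None, 44, 18, 19, None, None, None, 37, None]


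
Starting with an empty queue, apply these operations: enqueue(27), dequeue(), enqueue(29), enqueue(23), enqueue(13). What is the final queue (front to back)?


enqueue(27) -> [27]
dequeue() returns 27 -> []
enqueue(29) -> [29]
enqueue(23) -> [29, 23]
enqueue(13) -> [29, 23, 13]
Final queue (front to back): [29, 23, 13]


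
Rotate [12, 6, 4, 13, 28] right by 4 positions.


Right rotate by 4: [6, 4, 13, 28, 12]


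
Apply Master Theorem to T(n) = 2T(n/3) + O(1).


a=2, b=3, c=0. log_3(2)=0.631 > c=0. Case 1: O(n^log_b(a)) = O(n^0.631)
Complexity: O(n^0.631)


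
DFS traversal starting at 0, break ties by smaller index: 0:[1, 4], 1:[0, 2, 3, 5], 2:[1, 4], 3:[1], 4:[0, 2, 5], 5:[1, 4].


DFS stack-based: start with [0]
Visit order: [0, 1, 2, 4, 5, 3]


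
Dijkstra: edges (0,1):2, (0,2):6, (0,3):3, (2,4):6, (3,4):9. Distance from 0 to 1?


Dijkstra from 0:
Distances: {0: 0, 1: 2, 2: 6, 3: 3, 4: 12}
Shortest distance to 1 = 2, path = [0, 1]


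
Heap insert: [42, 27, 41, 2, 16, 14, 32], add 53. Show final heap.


Append 53: [42, 27, 41, 2, 16, 14, 32, 53]
Bubble up: swap idx 7(53) with idx 3(2); swap idx 3(53) with idx 1(27); swap idx 1(53) with idx 0(42)
Result: [53, 42, 41, 27, 16, 14, 32, 2]


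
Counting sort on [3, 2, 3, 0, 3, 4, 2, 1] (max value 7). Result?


Count array: [1, 1, 2, 3, 1, 0, 0, 0]
Reconstruct: [0, 1, 2, 2, 3, 3, 3, 4]


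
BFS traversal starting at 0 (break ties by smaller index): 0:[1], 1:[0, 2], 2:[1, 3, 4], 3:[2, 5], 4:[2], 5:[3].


BFS queue: start with [0]
Visit order: [0, 1, 2, 3, 4, 5]


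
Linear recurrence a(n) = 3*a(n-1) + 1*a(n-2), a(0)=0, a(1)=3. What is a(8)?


Build bottom-up:
...a(6)=1080, a(7)=3567, a(8)=3*3567+1*1080=11781


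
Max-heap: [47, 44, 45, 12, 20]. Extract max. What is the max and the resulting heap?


Max = 47
Replace root with last, heapify down
Resulting heap: [45, 44, 20, 12]


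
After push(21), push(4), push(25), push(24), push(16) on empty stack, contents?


push(21) -> [21]
push(4) -> [21, 4]
push(25) -> [21, 4, 25]
push(24) -> [21, 4, 25, 24]
push(16) -> [21, 4, 25, 24, 16]
Final stack (bottom to top): [21, 4, 25, 24, 16]


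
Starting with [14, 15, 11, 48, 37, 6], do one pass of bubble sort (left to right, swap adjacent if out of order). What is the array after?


After one pass: [14, 11, 15, 37, 6, 48]


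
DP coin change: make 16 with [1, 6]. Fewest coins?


dp[0]=0; dp[i]=1+min(dp[i-c] for c in coins)
...dp[11]=6, dp[12]=2, dp[13]=3, dp[14]=4, dp[15]=5, dp[16]=6
Minimum coins for 16 = 6


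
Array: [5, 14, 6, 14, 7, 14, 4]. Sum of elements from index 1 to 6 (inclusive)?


Prefix sums: [0, 5, 19, 25, 39, 46, 60, 64]
Sum[1..6] = prefix[7] - prefix[1] = 64 - 5 = 59


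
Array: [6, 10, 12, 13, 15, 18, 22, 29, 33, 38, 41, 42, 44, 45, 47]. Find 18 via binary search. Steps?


Search for 18:
[0,14] mid=7 arr[7]=29
[0,6] mid=3 arr[3]=13
[4,6] mid=5 arr[5]=18
Total: 3 comparisons


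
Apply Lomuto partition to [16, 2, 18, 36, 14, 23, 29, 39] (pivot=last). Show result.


Elements <= 39 go left of pivot.
Result: [16, 2, 18, 36, 14, 23, 29, 39], pivot at index 7


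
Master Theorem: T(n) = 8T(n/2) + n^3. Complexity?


a=8, b=2, c=3. log_2(8)=3 = c=3. Case 2: O(n^c log n) = O(n^3 log n)
Complexity: O(n^3 log n)


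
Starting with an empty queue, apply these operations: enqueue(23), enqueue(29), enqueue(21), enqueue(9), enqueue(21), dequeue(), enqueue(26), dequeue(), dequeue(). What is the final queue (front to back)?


enqueue(23) -> [23]
enqueue(29) -> [23, 29]
enqueue(21) -> [23, 29, 21]
enqueue(9) -> [23, 29, 21, 9]
enqueue(21) -> [23, 29, 21, 9, 21]
dequeue() returns 23 -> [29, 21, 9, 21]
enqueue(26) -> [29, 21, 9, 21, 26]
dequeue() returns 29 -> [21, 9, 21, 26]
dequeue() returns 21 -> [9, 21, 26]
Final queue (front to back): [9, 21, 26]


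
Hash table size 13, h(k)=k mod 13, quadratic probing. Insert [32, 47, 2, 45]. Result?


Insertions: 32->slot 6; 47->slot 8; 2->slot 2; 45->slot 7
Table: [None, None, 2, None, None, None, 32, 45, 47, None, None, None, None]


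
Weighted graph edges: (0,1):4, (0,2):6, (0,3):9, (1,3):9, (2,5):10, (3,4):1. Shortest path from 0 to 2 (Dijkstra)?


Dijkstra from 0:
Distances: {0: 0, 1: 4, 2: 6, 3: 9, 4: 10, 5: 16}
Shortest distance to 2 = 6, path = [0, 2]


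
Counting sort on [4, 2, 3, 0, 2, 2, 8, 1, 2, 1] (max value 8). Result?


Count array: [1, 2, 4, 1, 1, 0, 0, 0, 1]
Reconstruct: [0, 1, 1, 2, 2, 2, 2, 3, 4, 8]


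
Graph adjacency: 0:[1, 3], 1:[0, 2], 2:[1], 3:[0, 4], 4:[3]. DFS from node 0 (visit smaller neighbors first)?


DFS stack-based: start with [0]
Visit order: [0, 1, 2, 3, 4]


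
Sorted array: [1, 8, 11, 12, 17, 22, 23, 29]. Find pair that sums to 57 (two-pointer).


Two pointers: lo=0, hi=7
No pair sums to 57


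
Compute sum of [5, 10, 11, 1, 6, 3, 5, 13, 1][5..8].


Prefix sums: [0, 5, 15, 26, 27, 33, 36, 41, 54, 55]
Sum[5..8] = prefix[9] - prefix[5] = 55 - 33 = 22


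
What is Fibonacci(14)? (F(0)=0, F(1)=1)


F(n)=F(n-1)+F(n-2)
...F(12)=144, F(13)=233, F(14)=377


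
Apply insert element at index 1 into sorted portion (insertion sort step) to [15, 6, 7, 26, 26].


After one pass: [6, 15, 7, 26, 26]


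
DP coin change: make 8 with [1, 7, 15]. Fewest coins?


dp[0]=0; dp[i]=1+min(dp[i-c] for c in coins)
...dp[3]=3, dp[4]=4, dp[5]=5, dp[6]=6, dp[7]=1, dp[8]=2
Minimum coins for 8 = 2


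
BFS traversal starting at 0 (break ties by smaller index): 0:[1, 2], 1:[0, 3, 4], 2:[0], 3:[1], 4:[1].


BFS queue: start with [0]
Visit order: [0, 1, 2, 3, 4]


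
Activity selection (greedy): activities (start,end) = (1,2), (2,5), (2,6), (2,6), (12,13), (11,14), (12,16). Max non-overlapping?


Greedy: pick earliest-ending, then skip overlaps.
Selected (3 activities): [(1, 2), (2, 5), (12, 13)]


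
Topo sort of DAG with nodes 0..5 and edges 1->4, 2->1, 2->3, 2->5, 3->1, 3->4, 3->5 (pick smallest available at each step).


Kahn's algorithm, process smallest node first
Order: [0, 2, 3, 1, 4, 5]


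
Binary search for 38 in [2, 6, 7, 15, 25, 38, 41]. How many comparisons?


Search for 38:
[0,6] mid=3 arr[3]=15
[4,6] mid=5 arr[5]=38
Total: 2 comparisons


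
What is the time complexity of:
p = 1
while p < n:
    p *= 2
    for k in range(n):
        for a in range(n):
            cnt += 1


Per nesting level: O(log n) * O(n) * O(n) = O(n^2 log n)
Complexity: O(n^2 log n)


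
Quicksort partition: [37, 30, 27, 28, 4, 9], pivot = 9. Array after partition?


Elements <= 9 go left of pivot.
Result: [4, 9, 27, 28, 37, 30], pivot at index 1


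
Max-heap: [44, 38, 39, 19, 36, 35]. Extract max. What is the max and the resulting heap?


Max = 44
Replace root with last, heapify down
Resulting heap: [39, 38, 35, 19, 36]


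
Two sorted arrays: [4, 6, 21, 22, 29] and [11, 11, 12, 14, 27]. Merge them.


Compare heads, take smaller each step.
Merged: [4, 6, 11, 11, 12, 14, 21, 22, 27, 29]


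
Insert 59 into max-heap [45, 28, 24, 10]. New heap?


Append 59: [45, 28, 24, 10, 59]
Bubble up: swap idx 4(59) with idx 1(28); swap idx 1(59) with idx 0(45)
Result: [59, 45, 24, 10, 28]


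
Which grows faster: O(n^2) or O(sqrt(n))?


sublinear grows slower than quadratic
O(sqrt(n)) is asymptotically smaller; O(n^2) grows faster


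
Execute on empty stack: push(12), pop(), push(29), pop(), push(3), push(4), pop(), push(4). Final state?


push(12) -> [12]
pop() returns 12 -> []
push(29) -> [29]
pop() returns 29 -> []
push(3) -> [3]
push(4) -> [3, 4]
pop() returns 4 -> [3]
push(4) -> [3, 4]
Final stack (bottom to top): [3, 4]


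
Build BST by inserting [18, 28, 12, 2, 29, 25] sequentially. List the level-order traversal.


Root = 18; build tree by BST insertion.
Level-Order traversal: [18, 12, 28, 2, 25, 29]


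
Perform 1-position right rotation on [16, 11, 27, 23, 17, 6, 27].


Right rotate by 1: [27, 16, 11, 27, 23, 17, 6]


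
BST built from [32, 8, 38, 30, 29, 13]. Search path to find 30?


BST root = 32
Search for 30: compare at each node
Path: [32, 8, 30]


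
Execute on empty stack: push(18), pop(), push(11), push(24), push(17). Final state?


push(18) -> [18]
pop() returns 18 -> []
push(11) -> [11]
push(24) -> [11, 24]
push(17) -> [11, 24, 17]
Final stack (bottom to top): [11, 24, 17]


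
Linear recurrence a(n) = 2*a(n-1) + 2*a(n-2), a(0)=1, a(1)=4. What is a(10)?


Build bottom-up:
...a(8)=4240, a(9)=11584, a(10)=2*11584+2*4240=31648


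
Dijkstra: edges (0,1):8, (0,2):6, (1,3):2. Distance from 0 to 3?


Dijkstra from 0:
Distances: {0: 0, 1: 8, 2: 6, 3: 10}
Shortest distance to 3 = 10, path = [0, 1, 3]


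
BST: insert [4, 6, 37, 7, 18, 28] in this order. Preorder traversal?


Root = 4; build tree by BST insertion.
Preorder traversal: [4, 6, 37, 7, 18, 28]


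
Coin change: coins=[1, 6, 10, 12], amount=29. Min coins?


dp[0]=0; dp[i]=1+min(dp[i-c] for c in coins)
...dp[24]=2, dp[25]=3, dp[26]=3, dp[27]=4, dp[28]=3, dp[29]=4
Minimum coins for 29 = 4


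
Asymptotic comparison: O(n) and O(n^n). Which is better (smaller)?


linear grows slower than n^n
O(n) is asymptotically smaller; O(n^n) grows faster


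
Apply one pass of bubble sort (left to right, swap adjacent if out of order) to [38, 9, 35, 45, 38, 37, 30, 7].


After one pass: [9, 35, 38, 38, 37, 30, 7, 45]


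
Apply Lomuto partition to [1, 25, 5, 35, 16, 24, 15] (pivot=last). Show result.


Elements <= 15 go left of pivot.
Result: [1, 5, 15, 35, 16, 24, 25], pivot at index 2


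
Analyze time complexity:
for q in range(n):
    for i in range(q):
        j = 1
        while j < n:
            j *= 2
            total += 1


Per nesting level: O(n) * O(n) [triangular over q] * O(log n) = O(n^2 log n)
Complexity: O(n^2 log n)


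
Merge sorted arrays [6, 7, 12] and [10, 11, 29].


Compare heads, take smaller each step.
Merged: [6, 7, 10, 11, 12, 29]


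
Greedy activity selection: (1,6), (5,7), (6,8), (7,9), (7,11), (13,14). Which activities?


Greedy: pick earliest-ending, then skip overlaps.
Selected (3 activities): [(1, 6), (6, 8), (13, 14)]


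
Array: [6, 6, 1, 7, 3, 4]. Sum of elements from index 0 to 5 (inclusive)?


Prefix sums: [0, 6, 12, 13, 20, 23, 27]
Sum[0..5] = prefix[6] - prefix[0] = 27 - 0 = 27


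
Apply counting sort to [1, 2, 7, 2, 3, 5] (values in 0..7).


Count array: [0, 1, 2, 1, 0, 1, 0, 1]
Reconstruct: [1, 2, 2, 3, 5, 7]


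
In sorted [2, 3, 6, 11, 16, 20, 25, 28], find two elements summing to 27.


Two pointers: lo=0, hi=7
Found pair: (2, 25) summing to 27


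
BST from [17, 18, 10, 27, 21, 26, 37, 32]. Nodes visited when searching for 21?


BST root = 17
Search for 21: compare at each node
Path: [17, 18, 27, 21]


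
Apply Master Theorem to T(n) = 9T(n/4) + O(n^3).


a=9, b=4, c=3. log_4(9)=1.585 < c=3. Case 3: O(n^c) = O(n^3)
Complexity: O(n^3)


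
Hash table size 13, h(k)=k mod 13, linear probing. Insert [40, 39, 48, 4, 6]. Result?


Insertions: 40->slot 1; 39->slot 0; 48->slot 9; 4->slot 4; 6->slot 6
Table: [39, 40, None, None, 4, None, 6, None, None, 48, None, None, None]


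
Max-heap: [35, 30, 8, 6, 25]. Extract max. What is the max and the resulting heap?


Max = 35
Replace root with last, heapify down
Resulting heap: [30, 25, 8, 6]


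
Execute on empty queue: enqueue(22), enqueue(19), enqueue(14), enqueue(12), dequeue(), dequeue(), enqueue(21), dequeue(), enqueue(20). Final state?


enqueue(22) -> [22]
enqueue(19) -> [22, 19]
enqueue(14) -> [22, 19, 14]
enqueue(12) -> [22, 19, 14, 12]
dequeue() returns 22 -> [19, 14, 12]
dequeue() returns 19 -> [14, 12]
enqueue(21) -> [14, 12, 21]
dequeue() returns 14 -> [12, 21]
enqueue(20) -> [12, 21, 20]
Final queue (front to back): [12, 21, 20]


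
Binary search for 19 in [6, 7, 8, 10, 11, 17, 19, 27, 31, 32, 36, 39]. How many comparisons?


Search for 19:
[0,11] mid=5 arr[5]=17
[6,11] mid=8 arr[8]=31
[6,7] mid=6 arr[6]=19
Total: 3 comparisons


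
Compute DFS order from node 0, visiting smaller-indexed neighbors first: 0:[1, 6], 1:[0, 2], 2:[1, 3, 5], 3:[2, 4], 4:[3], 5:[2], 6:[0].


DFS stack-based: start with [0]
Visit order: [0, 1, 2, 3, 4, 5, 6]


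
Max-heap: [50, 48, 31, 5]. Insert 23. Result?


Append 23: [50, 48, 31, 5, 23]
Bubble up: no swaps needed
Result: [50, 48, 31, 5, 23]


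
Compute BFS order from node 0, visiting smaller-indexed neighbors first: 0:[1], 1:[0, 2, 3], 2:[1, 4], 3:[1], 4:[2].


BFS queue: start with [0]
Visit order: [0, 1, 2, 3, 4]


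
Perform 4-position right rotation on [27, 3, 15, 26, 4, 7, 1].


Right rotate by 4: [26, 4, 7, 1, 27, 3, 15]


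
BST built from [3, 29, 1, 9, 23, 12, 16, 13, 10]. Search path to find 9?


BST root = 3
Search for 9: compare at each node
Path: [3, 29, 9]


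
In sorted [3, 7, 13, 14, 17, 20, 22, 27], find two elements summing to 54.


Two pointers: lo=0, hi=7
No pair sums to 54


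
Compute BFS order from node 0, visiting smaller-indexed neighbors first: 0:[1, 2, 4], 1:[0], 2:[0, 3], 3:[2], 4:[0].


BFS queue: start with [0]
Visit order: [0, 1, 2, 4, 3]


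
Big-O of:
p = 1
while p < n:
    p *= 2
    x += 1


Per nesting level: O(log n) = O(log n)
Complexity: O(log n)


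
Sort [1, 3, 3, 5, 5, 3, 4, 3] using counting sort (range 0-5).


Count array: [0, 1, 0, 4, 1, 2]
Reconstruct: [1, 3, 3, 3, 3, 4, 5, 5]


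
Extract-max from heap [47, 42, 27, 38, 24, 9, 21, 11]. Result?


Max = 47
Replace root with last, heapify down
Resulting heap: [42, 38, 27, 11, 24, 9, 21]


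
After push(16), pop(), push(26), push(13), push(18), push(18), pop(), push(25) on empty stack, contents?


push(16) -> [16]
pop() returns 16 -> []
push(26) -> [26]
push(13) -> [26, 13]
push(18) -> [26, 13, 18]
push(18) -> [26, 13, 18, 18]
pop() returns 18 -> [26, 13, 18]
push(25) -> [26, 13, 18, 25]
Final stack (bottom to top): [26, 13, 18, 25]


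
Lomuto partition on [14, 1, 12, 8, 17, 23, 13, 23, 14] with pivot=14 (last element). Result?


Elements <= 14 go left of pivot.
Result: [14, 1, 12, 8, 13, 14, 17, 23, 23], pivot at index 5


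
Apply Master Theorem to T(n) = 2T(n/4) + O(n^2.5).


a=2, b=4, c=2.5. log_4(2)=0.5 < c=2.5. Case 3: O(n^c) = O(n^2.500)
Complexity: O(n^2.500)


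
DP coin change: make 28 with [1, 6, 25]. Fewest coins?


dp[0]=0; dp[i]=1+min(dp[i-c] for c in coins)
...dp[23]=8, dp[24]=4, dp[25]=1, dp[26]=2, dp[27]=3, dp[28]=4
Minimum coins for 28 = 4


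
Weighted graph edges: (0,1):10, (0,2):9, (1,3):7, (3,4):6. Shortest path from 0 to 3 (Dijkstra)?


Dijkstra from 0:
Distances: {0: 0, 1: 10, 2: 9, 3: 17, 4: 23}
Shortest distance to 3 = 17, path = [0, 1, 3]


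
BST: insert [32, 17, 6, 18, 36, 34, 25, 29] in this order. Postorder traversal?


Root = 32; build tree by BST insertion.
Postorder traversal: [6, 29, 25, 18, 17, 34, 36, 32]


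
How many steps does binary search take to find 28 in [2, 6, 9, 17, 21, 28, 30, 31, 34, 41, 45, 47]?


Search for 28:
[0,11] mid=5 arr[5]=28
Total: 1 comparisons


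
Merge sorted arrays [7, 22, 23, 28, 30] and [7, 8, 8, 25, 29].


Compare heads, take smaller each step.
Merged: [7, 7, 8, 8, 22, 23, 25, 28, 29, 30]


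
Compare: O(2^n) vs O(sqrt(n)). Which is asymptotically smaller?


sublinear grows slower than exponential
O(sqrt(n)) is asymptotically smaller; O(2^n) grows faster


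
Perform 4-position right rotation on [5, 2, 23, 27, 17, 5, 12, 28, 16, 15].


Right rotate by 4: [12, 28, 16, 15, 5, 2, 23, 27, 17, 5]


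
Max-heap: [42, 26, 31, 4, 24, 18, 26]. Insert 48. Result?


Append 48: [42, 26, 31, 4, 24, 18, 26, 48]
Bubble up: swap idx 7(48) with idx 3(4); swap idx 3(48) with idx 1(26); swap idx 1(48) with idx 0(42)
Result: [48, 42, 31, 26, 24, 18, 26, 4]


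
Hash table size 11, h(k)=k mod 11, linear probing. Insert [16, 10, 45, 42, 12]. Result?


Insertions: 16->slot 5; 10->slot 10; 45->slot 1; 42->slot 9; 12->slot 2
Table: [None, 45, 12, None, None, 16, None, None, None, 42, 10]


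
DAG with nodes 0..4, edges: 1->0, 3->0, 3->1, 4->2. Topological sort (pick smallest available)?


Kahn's algorithm, process smallest node first
Order: [3, 1, 0, 4, 2]


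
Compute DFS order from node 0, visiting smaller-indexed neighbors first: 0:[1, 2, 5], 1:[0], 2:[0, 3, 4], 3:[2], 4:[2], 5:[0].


DFS stack-based: start with [0]
Visit order: [0, 1, 2, 3, 4, 5]


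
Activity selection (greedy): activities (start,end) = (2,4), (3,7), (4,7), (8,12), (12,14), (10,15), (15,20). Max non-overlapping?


Greedy: pick earliest-ending, then skip overlaps.
Selected (5 activities): [(2, 4), (4, 7), (8, 12), (12, 14), (15, 20)]


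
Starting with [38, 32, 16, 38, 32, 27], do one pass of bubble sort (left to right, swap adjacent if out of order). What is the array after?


After one pass: [32, 16, 38, 32, 27, 38]


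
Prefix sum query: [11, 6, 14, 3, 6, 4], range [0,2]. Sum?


Prefix sums: [0, 11, 17, 31, 34, 40, 44]
Sum[0..2] = prefix[3] - prefix[0] = 31 - 0 = 31


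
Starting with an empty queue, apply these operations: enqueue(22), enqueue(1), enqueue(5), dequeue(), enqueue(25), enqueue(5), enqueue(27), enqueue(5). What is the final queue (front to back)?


enqueue(22) -> [22]
enqueue(1) -> [22, 1]
enqueue(5) -> [22, 1, 5]
dequeue() returns 22 -> [1, 5]
enqueue(25) -> [1, 5, 25]
enqueue(5) -> [1, 5, 25, 5]
enqueue(27) -> [1, 5, 25, 5, 27]
enqueue(5) -> [1, 5, 25, 5, 27, 5]
Final queue (front to back): [1, 5, 25, 5, 27, 5]


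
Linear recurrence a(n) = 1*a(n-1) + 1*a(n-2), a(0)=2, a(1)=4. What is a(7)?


Build bottom-up:
...a(5)=26, a(6)=42, a(7)=1*42+1*26=68


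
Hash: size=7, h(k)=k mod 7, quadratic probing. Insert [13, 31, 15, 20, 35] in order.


Insertions: 13->slot 6; 31->slot 3; 15->slot 1; 20->slot 0; 35->slot 4
Table: [20, 15, None, 31, 35, None, 13]


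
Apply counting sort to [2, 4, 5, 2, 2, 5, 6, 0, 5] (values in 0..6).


Count array: [1, 0, 3, 0, 1, 3, 1]
Reconstruct: [0, 2, 2, 2, 4, 5, 5, 5, 6]


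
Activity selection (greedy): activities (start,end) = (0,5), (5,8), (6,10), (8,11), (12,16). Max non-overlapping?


Greedy: pick earliest-ending, then skip overlaps.
Selected (4 activities): [(0, 5), (5, 8), (8, 11), (12, 16)]


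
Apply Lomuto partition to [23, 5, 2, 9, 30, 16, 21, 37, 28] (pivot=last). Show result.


Elements <= 28 go left of pivot.
Result: [23, 5, 2, 9, 16, 21, 28, 37, 30], pivot at index 6


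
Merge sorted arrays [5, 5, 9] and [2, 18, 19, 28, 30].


Compare heads, take smaller each step.
Merged: [2, 5, 5, 9, 18, 19, 28, 30]


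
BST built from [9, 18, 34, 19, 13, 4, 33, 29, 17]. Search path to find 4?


BST root = 9
Search for 4: compare at each node
Path: [9, 4]


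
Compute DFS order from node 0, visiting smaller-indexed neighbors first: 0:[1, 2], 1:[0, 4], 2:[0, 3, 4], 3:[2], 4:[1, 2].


DFS stack-based: start with [0]
Visit order: [0, 1, 4, 2, 3]


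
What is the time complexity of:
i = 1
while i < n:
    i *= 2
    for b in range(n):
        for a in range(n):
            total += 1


Per nesting level: O(log n) * O(n) * O(n) = O(n^2 log n)
Complexity: O(n^2 log n)


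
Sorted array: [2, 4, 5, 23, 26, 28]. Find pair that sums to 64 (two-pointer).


Two pointers: lo=0, hi=5
No pair sums to 64


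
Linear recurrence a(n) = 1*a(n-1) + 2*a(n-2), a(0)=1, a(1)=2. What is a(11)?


Build bottom-up:
...a(9)=512, a(10)=1024, a(11)=1*1024+2*512=2048


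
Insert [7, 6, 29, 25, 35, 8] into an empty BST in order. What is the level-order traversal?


Root = 7; build tree by BST insertion.
Level-Order traversal: [7, 6, 29, 25, 35, 8]


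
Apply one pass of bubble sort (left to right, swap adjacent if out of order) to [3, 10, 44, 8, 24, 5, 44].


After one pass: [3, 10, 8, 24, 5, 44, 44]


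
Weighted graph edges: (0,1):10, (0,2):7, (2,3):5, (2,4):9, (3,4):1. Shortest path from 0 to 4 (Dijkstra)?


Dijkstra from 0:
Distances: {0: 0, 1: 10, 2: 7, 3: 12, 4: 13}
Shortest distance to 4 = 13, path = [0, 2, 3, 4]


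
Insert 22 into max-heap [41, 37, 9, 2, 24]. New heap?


Append 22: [41, 37, 9, 2, 24, 22]
Bubble up: swap idx 5(22) with idx 2(9)
Result: [41, 37, 22, 2, 24, 9]


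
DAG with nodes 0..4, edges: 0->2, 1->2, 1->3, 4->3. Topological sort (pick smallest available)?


Kahn's algorithm, process smallest node first
Order: [0, 1, 2, 4, 3]


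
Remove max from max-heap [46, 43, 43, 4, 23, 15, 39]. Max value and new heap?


Max = 46
Replace root with last, heapify down
Resulting heap: [43, 39, 43, 4, 23, 15]


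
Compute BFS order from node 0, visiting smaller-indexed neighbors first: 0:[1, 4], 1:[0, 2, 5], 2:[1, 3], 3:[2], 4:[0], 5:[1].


BFS queue: start with [0]
Visit order: [0, 1, 4, 2, 5, 3]


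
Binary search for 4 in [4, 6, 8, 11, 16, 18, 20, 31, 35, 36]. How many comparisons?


Search for 4:
[0,9] mid=4 arr[4]=16
[0,3] mid=1 arr[1]=6
[0,0] mid=0 arr[0]=4
Total: 3 comparisons


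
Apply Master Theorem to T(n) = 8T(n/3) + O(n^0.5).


a=8, b=3, c=0.5. log_3(8)=1.893 > c=0.5. Case 1: O(n^log_b(a)) = O(n^1.893)
Complexity: O(n^1.893)


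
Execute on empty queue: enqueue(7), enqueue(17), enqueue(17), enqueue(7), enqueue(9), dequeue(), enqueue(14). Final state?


enqueue(7) -> [7]
enqueue(17) -> [7, 17]
enqueue(17) -> [7, 17, 17]
enqueue(7) -> [7, 17, 17, 7]
enqueue(9) -> [7, 17, 17, 7, 9]
dequeue() returns 7 -> [17, 17, 7, 9]
enqueue(14) -> [17, 17, 7, 9, 14]
Final queue (front to back): [17, 17, 7, 9, 14]


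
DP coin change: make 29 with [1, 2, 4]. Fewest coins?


dp[0]=0; dp[i]=1+min(dp[i-c] for c in coins)
...dp[24]=6, dp[25]=7, dp[26]=7, dp[27]=8, dp[28]=7, dp[29]=8
Minimum coins for 29 = 8


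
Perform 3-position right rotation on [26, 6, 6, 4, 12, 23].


Right rotate by 3: [4, 12, 23, 26, 6, 6]


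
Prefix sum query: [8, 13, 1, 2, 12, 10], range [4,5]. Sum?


Prefix sums: [0, 8, 21, 22, 24, 36, 46]
Sum[4..5] = prefix[6] - prefix[4] = 46 - 24 = 22


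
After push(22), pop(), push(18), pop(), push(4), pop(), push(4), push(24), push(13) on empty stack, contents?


push(22) -> [22]
pop() returns 22 -> []
push(18) -> [18]
pop() returns 18 -> []
push(4) -> [4]
pop() returns 4 -> []
push(4) -> [4]
push(24) -> [4, 24]
push(13) -> [4, 24, 13]
Final stack (bottom to top): [4, 24, 13]


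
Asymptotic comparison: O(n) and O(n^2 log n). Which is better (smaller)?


linear grows slower than n^2 log n
O(n) is asymptotically smaller; O(n^2 log n) grows faster


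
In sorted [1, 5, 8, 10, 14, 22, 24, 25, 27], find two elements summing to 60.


Two pointers: lo=0, hi=8
No pair sums to 60


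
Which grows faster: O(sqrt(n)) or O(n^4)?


sublinear grows slower than quartic
O(sqrt(n)) is asymptotically smaller; O(n^4) grows faster


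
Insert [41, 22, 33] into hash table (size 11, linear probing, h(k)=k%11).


Insertions: 41->slot 8; 22->slot 0; 33->slot 1
Table: [22, 33, None, None, None, None, None, None, 41, None, None]


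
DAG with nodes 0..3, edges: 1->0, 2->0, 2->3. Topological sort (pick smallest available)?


Kahn's algorithm, process smallest node first
Order: [1, 2, 0, 3]


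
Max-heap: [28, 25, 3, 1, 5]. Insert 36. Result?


Append 36: [28, 25, 3, 1, 5, 36]
Bubble up: swap idx 5(36) with idx 2(3); swap idx 2(36) with idx 0(28)
Result: [36, 25, 28, 1, 5, 3]


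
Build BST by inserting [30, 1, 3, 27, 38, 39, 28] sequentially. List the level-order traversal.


Root = 30; build tree by BST insertion.
Level-Order traversal: [30, 1, 38, 3, 39, 27, 28]


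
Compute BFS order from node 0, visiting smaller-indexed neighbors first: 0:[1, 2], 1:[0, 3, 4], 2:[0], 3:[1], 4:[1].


BFS queue: start with [0]
Visit order: [0, 1, 2, 3, 4]


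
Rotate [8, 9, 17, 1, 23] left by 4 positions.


Left rotate by 4: [23, 8, 9, 17, 1]


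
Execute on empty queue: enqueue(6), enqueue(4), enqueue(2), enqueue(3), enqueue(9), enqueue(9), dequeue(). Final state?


enqueue(6) -> [6]
enqueue(4) -> [6, 4]
enqueue(2) -> [6, 4, 2]
enqueue(3) -> [6, 4, 2, 3]
enqueue(9) -> [6, 4, 2, 3, 9]
enqueue(9) -> [6, 4, 2, 3, 9, 9]
dequeue() returns 6 -> [4, 2, 3, 9, 9]
Final queue (front to back): [4, 2, 3, 9, 9]


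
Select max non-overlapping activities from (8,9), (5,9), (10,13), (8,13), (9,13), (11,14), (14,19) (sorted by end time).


Greedy: pick earliest-ending, then skip overlaps.
Selected (3 activities): [(8, 9), (10, 13), (14, 19)]


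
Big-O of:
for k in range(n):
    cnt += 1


Per nesting level: O(n) = O(n)
Complexity: O(n)


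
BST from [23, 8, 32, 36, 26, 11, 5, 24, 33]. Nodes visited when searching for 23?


BST root = 23
Search for 23: compare at each node
Path: [23]


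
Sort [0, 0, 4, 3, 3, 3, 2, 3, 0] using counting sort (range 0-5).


Count array: [3, 0, 1, 4, 1, 0]
Reconstruct: [0, 0, 0, 2, 3, 3, 3, 3, 4]


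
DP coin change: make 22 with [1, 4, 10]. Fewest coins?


dp[0]=0; dp[i]=1+min(dp[i-c] for c in coins)
...dp[17]=5, dp[18]=3, dp[19]=4, dp[20]=2, dp[21]=3, dp[22]=4
Minimum coins for 22 = 4


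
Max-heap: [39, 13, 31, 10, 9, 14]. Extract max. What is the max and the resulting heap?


Max = 39
Replace root with last, heapify down
Resulting heap: [31, 13, 14, 10, 9]


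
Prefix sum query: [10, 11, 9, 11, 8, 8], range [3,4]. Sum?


Prefix sums: [0, 10, 21, 30, 41, 49, 57]
Sum[3..4] = prefix[5] - prefix[3] = 49 - 30 = 19


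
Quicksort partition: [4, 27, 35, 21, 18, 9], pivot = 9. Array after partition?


Elements <= 9 go left of pivot.
Result: [4, 9, 35, 21, 18, 27], pivot at index 1


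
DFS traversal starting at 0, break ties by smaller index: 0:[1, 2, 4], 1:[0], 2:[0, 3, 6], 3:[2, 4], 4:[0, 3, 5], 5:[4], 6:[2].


DFS stack-based: start with [0]
Visit order: [0, 1, 2, 3, 4, 5, 6]


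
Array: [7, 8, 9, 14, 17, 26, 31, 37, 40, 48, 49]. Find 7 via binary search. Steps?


Search for 7:
[0,10] mid=5 arr[5]=26
[0,4] mid=2 arr[2]=9
[0,1] mid=0 arr[0]=7
Total: 3 comparisons


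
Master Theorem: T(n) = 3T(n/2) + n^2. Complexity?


a=3, b=2, c=2. log_2(3)=1.585 < c=2. Case 3: O(n^c) = O(n^2)
Complexity: O(n^2)


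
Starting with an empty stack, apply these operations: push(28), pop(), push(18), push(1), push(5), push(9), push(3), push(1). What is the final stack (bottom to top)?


push(28) -> [28]
pop() returns 28 -> []
push(18) -> [18]
push(1) -> [18, 1]
push(5) -> [18, 1, 5]
push(9) -> [18, 1, 5, 9]
push(3) -> [18, 1, 5, 9, 3]
push(1) -> [18, 1, 5, 9, 3, 1]
Final stack (bottom to top): [18, 1, 5, 9, 3, 1]


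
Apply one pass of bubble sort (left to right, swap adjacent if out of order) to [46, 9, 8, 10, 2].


After one pass: [9, 8, 10, 2, 46]


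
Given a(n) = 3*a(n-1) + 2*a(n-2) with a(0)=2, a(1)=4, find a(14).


Build bottom-up:
...a(12)=5175848, a(13)=18434056, a(14)=3*18434056+2*5175848=65653864


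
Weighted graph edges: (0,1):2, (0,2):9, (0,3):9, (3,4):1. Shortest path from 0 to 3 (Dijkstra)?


Dijkstra from 0:
Distances: {0: 0, 1: 2, 2: 9, 3: 9, 4: 10}
Shortest distance to 3 = 9, path = [0, 3]


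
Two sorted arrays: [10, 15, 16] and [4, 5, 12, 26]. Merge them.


Compare heads, take smaller each step.
Merged: [4, 5, 10, 12, 15, 16, 26]


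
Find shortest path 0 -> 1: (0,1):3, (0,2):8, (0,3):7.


Dijkstra from 0:
Distances: {0: 0, 1: 3, 2: 8, 3: 7}
Shortest distance to 1 = 3, path = [0, 1]


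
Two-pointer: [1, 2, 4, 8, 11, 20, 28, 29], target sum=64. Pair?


Two pointers: lo=0, hi=7
No pair sums to 64


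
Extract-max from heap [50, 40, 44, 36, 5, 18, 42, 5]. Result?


Max = 50
Replace root with last, heapify down
Resulting heap: [44, 40, 42, 36, 5, 18, 5]


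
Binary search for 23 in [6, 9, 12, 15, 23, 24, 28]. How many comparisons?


Search for 23:
[0,6] mid=3 arr[3]=15
[4,6] mid=5 arr[5]=24
[4,4] mid=4 arr[4]=23
Total: 3 comparisons


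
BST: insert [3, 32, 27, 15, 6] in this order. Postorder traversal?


Root = 3; build tree by BST insertion.
Postorder traversal: [6, 15, 27, 32, 3]


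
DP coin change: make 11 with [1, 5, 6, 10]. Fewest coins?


dp[0]=0; dp[i]=1+min(dp[i-c] for c in coins)
...dp[6]=1, dp[7]=2, dp[8]=3, dp[9]=4, dp[10]=1, dp[11]=2
Minimum coins for 11 = 2


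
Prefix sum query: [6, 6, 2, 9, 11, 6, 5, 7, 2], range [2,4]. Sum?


Prefix sums: [0, 6, 12, 14, 23, 34, 40, 45, 52, 54]
Sum[2..4] = prefix[5] - prefix[2] = 34 - 12 = 22
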